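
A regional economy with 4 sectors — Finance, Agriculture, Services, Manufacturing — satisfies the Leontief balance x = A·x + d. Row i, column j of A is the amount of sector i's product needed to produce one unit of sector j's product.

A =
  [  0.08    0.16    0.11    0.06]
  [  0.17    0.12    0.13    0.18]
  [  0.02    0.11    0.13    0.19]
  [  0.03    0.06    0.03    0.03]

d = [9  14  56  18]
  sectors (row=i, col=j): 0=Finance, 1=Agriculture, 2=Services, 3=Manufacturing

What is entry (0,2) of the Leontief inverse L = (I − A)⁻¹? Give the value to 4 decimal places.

L[0,2] = 0.1854

Form M = I − A:
  [  0.92   -0.16   -0.11   -0.06]
  [ -0.17    0.88   -0.13   -0.18]
  [ -0.02   -0.11    0.87   -0.19]
  [ -0.03   -0.06   -0.03    0.97]
Leontief inverse L = M⁻¹:
  [  1.1404    0.2409    0.1854    0.1516]
  [  0.2411    1.2277    0.2238    0.2866]
  [  0.0681    0.1802    1.1943    0.2716]
  [  0.0523    0.0890    0.0565    1.0617]
Total output x = L · d:
  x_0 = 1.1404·9 + 0.2409·14 + 0.1854·56 + 0.1516·18 = 26.7470
  x_1 = 0.2411·9 + 1.2277·14 + 0.2238·56 + 0.2866·18 = 37.0494
  x_2 = 0.0681·9 + 0.1802·14 + 1.1943·56 + 0.2716·18 = 74.9068
  x_3 = 0.0523·9 + 0.0890·14 + 0.0565·56 + 1.0617·18 = 23.9923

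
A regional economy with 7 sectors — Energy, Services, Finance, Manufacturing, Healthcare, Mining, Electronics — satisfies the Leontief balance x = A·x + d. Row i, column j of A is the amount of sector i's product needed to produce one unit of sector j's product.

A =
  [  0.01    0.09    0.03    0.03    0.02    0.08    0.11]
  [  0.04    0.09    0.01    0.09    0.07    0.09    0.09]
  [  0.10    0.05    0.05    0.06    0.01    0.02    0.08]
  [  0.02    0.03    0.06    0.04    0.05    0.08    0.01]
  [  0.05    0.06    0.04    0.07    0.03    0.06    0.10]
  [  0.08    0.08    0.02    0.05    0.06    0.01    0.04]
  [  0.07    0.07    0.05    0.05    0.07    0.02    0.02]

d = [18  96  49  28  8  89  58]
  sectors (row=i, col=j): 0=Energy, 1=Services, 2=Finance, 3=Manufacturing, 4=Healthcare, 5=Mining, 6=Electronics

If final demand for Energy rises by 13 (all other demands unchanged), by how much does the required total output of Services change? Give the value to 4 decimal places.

Form M = I − A:
  [  0.99   -0.09   -0.03   -0.03   -0.02   -0.08   -0.11]
  [ -0.04    0.91   -0.01   -0.09   -0.07   -0.09   -0.09]
  [ -0.10   -0.05    0.95   -0.06   -0.01   -0.02   -0.08]
  [ -0.02   -0.03   -0.06    0.96   -0.05   -0.08   -0.01]
  [ -0.05   -0.06   -0.04   -0.07    0.97   -0.06   -0.10]
  [ -0.08   -0.08   -0.02   -0.05   -0.06    0.99   -0.04]
  [ -0.07   -0.07   -0.05   -0.05   -0.07   -0.02    0.98]
Leontief inverse L = M⁻¹:
  [  1.0434    0.1322    0.0505    0.0651    0.0520    0.1087    0.1438]
  [  0.0782    1.1422    0.0374    0.1337    0.1091    0.1310    0.1346]
  [  0.1281    0.0906    1.0722    0.0910    0.0366    0.0522    0.1170]
  [  0.0463    0.0605    0.0766    1.0660    0.0702    0.1020    0.0392]
  [  0.0837    0.1041    0.0643    0.1058    1.0620    0.0932    0.1375]
  [  0.1046    0.1186    0.0394    0.0815    0.0855    1.0435    0.0780]
  [  0.0971    0.1086    0.0703    0.0825    0.0946    0.0529    1.0597]
Total output x = L · d:
  x_0 = 1.0434·18 + 0.1322·96 + 0.0505·49 + 0.0651·28 + 0.0520·8 + 0.1087·89 + 0.1438·58 = 54.1941
  x_1 = 0.0782·18 + 1.1422·96 + 0.0374·49 + 0.1337·28 + 0.1091·8 + 0.1310·89 + 0.1346·58 = 136.9708
  x_2 = 0.1281·18 + 0.0906·96 + 1.0722·49 + 0.0910·28 + 0.0366·8 + 0.0522·89 + 0.1170·58 = 77.8113
  x_3 = 0.0463·18 + 0.0605·96 + 0.0766·49 + 1.0660·28 + 0.0702·8 + 0.1020·89 + 0.0392·58 = 52.1597
  x_4 = 0.0837·18 + 0.1041·96 + 0.0643·49 + 0.1058·28 + 1.0620·8 + 0.0932·89 + 0.1375·58 = 42.3815
  x_5 = 0.1046·18 + 0.1186·96 + 0.0394·49 + 0.0815·28 + 0.0855·8 + 1.0435·89 + 0.0780·58 = 115.5500
  x_6 = 0.0971·18 + 0.1086·96 + 0.0703·49 + 0.0825·28 + 0.0946·8 + 0.0529·89 + 1.0597·58 = 84.8549
Δx_1 = L[1,0] · Δd_0 = 0.0782 · 13 = 1.0171

1.0171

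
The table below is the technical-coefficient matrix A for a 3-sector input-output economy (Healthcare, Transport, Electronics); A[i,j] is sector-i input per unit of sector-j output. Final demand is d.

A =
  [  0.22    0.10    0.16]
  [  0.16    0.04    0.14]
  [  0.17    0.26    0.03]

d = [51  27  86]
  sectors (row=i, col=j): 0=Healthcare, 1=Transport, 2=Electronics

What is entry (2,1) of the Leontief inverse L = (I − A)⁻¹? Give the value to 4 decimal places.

Form M = I − A:
  [  0.78   -0.10   -0.16]
  [ -0.16    0.96   -0.14]
  [ -0.17   -0.26    0.97]
Leontief inverse L = M⁻¹:
  [  1.3824    0.2141    0.2589]
  [  0.2765    1.1269    0.2083]
  [  0.3164    0.3396    1.1321]
Total output x = L · d:
  x_0 = 1.3824·51 + 0.2141·27 + 0.2589·86 = 98.5524
  x_1 = 0.2765·51 + 1.1269·27 + 0.2083·86 = 62.4395
  x_2 = 0.3164·51 + 0.3396·27 + 1.1321·86 = 122.6682

L[2,1] = 0.3396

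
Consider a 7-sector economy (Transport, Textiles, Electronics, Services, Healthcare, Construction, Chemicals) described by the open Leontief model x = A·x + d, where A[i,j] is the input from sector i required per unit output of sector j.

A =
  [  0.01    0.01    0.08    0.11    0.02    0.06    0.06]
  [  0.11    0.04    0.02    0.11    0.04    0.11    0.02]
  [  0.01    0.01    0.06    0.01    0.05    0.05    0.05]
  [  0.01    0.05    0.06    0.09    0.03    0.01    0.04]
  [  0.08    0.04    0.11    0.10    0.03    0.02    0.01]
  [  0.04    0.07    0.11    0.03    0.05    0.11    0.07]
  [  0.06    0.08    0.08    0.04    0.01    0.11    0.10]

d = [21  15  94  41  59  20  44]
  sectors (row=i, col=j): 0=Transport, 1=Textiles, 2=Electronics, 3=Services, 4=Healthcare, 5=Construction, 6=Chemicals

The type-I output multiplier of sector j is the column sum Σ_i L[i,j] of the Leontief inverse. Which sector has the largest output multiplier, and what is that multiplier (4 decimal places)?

Form M = I − A:
  [  0.99   -0.01   -0.08   -0.11   -0.02   -0.06   -0.06]
  [ -0.11    0.96   -0.02   -0.11   -0.04   -0.11   -0.02]
  [ -0.01   -0.01    0.94   -0.01   -0.05   -0.05   -0.05]
  [ -0.01   -0.05   -0.06    0.91   -0.03   -0.01   -0.04]
  [ -0.08   -0.04   -0.11   -0.10    0.97   -0.02   -0.01]
  [ -0.04   -0.07   -0.11   -0.03   -0.05    0.89   -0.07]
  [ -0.06   -0.08   -0.08   -0.04   -0.01   -0.11    0.90]
Leontief inverse L = M⁻¹:
  [  1.0291    0.0353    0.1206    0.1413    0.0390    0.0941    0.0901]
  [  0.1364    1.0711    0.0754    0.1615    0.0645    0.1561    0.0571]
  [  0.0270    0.0275    1.0912    0.0312    0.0636    0.0771    0.0711]
  [  0.0288    0.0693    0.0903    1.1207    0.0453    0.0368    0.0617]
  [  0.0990    0.0607    0.1510    0.1398    1.0507    0.0526    0.0383]
  [  0.0743    0.1041    0.1686    0.0754    0.0782    1.1673    0.1116]
  [  0.0946    0.1165    0.1380    0.0871    0.0372    0.1719    1.1453]
Total output x = L · d:
  x_0 = 1.0291·21 + 0.0353·15 + 0.1206·94 + 0.1413·41 + 0.0390·59 + 0.0941·20 + 0.0901·44 = 47.4257
  x_1 = 0.1364·21 + 1.0711·15 + 0.0754·94 + 0.1615·41 + 0.0645·59 + 0.1561·20 + 0.0571·44 = 42.0825
  x_2 = 0.0270·21 + 0.0275·15 + 1.0912·94 + 0.0312·41 + 0.0636·59 + 0.0771·20 + 0.0711·44 = 113.2572
  x_3 = 0.0288·21 + 0.0693·15 + 0.0903·94 + 1.1207·41 + 0.0453·59 + 0.0368·20 + 0.0617·44 = 62.2033
  x_4 = 0.0990·21 + 0.0607·15 + 0.1510·94 + 0.1398·41 + 1.0507·59 + 0.0526·20 + 0.0383·44 = 87.6472
  x_5 = 0.0743·21 + 0.1041·15 + 0.1686·94 + 0.0754·41 + 0.0782·59 + 1.1673·20 + 0.1116·44 = 54.9341
  x_6 = 0.0946·21 + 0.1165·15 + 0.1380·94 + 0.0871·41 + 0.0372·59 + 0.1719·20 + 1.1453·44 = 76.3112
Output multipliers (column sums of L):
  Transport: 1.4892
  Textiles: 1.4846
  Electronics: 1.8352
  Services: 1.7572
  Healthcare: 1.3786
  Construction: 1.7560
  Chemicals: 1.5753

Electronics (1.8352)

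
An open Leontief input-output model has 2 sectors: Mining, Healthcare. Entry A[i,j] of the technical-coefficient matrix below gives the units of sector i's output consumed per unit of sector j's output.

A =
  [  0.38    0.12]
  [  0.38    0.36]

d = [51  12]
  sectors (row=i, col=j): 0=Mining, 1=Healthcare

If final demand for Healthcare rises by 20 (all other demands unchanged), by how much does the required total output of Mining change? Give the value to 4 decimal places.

Form M = I − A:
  [  0.62   -0.12]
  [ -0.38    0.64]
Leontief inverse L = M⁻¹:
  [  1.8223    0.3417]
  [  1.0820    1.7654]
Total output x = L · d:
  x_0 = 1.8223·51 + 0.3417·12 = 97.0387
  x_1 = 1.0820·51 + 1.7654·12 = 76.3667
Δx_0 = L[0,1] · Δd_1 = 0.3417 · 20 = 6.8337

6.8337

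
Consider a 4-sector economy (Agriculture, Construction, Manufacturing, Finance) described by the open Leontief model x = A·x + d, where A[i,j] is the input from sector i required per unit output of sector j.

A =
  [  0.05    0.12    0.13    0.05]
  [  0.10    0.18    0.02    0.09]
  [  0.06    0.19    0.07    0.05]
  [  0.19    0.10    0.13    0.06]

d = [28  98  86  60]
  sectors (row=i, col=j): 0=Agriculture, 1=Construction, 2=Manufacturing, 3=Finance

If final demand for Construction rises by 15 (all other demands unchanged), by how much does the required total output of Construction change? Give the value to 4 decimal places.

Form M = I − A:
  [  0.95   -0.12   -0.13   -0.05]
  [ -0.10    0.82   -0.02   -0.09]
  [ -0.06   -0.19    0.93   -0.05]
  [ -0.19   -0.10   -0.13    0.94]
Leontief inverse L = M⁻¹:
  [  1.1034    0.2119    0.1711    0.0881]
  [  0.1657    1.2763    0.0694    0.1347]
  [  0.1189    0.2861    1.1110    0.0928]
  [  0.2571    0.2182    0.1956    1.1088]
Total output x = L · d:
  x_0 = 1.1034·28 + 0.2119·98 + 0.1711·86 + 0.0881·60 = 71.6543
  x_1 = 0.1657·28 + 1.2763·98 + 0.0694·86 + 0.1347·60 = 143.7669
  x_2 = 0.1189·28 + 0.2861·98 + 1.1110·86 + 0.0928·60 = 132.4854
  x_3 = 0.2571·28 + 0.2182·98 + 0.1956·86 + 1.1088·60 = 111.9299
Δx_1 = L[1,1] · Δd_1 = 1.2763 · 15 = 19.1441

19.1441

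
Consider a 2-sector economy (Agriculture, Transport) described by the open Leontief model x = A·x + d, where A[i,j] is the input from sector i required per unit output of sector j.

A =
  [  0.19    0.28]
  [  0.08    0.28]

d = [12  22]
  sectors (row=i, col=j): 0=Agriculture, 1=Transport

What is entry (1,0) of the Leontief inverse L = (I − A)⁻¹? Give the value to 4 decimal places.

L[1,0] = 0.1427

Form M = I − A:
  [  0.81   -0.28]
  [ -0.08    0.72]
Leontief inverse L = M⁻¹:
  [  1.2839    0.4993]
  [  0.1427    1.4444]
Total output x = L · d:
  x_0 = 1.2839·12 + 0.4993·22 = 26.3909
  x_1 = 0.1427·12 + 1.4444·22 = 33.4879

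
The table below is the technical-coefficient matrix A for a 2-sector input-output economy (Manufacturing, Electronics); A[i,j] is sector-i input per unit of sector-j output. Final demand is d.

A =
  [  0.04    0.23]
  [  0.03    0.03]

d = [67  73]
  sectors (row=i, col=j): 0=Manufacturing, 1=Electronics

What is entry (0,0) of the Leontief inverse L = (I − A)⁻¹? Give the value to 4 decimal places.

L[0,0] = 1.0494

Form M = I − A:
  [  0.96   -0.23]
  [ -0.03    0.97]
Leontief inverse L = M⁻¹:
  [  1.0494    0.2488]
  [  0.0325    1.0386]
Total output x = L · d:
  x_0 = 1.0494·67 + 0.2488·73 = 88.4778
  x_1 = 0.0325·67 + 1.0386·73 = 77.9942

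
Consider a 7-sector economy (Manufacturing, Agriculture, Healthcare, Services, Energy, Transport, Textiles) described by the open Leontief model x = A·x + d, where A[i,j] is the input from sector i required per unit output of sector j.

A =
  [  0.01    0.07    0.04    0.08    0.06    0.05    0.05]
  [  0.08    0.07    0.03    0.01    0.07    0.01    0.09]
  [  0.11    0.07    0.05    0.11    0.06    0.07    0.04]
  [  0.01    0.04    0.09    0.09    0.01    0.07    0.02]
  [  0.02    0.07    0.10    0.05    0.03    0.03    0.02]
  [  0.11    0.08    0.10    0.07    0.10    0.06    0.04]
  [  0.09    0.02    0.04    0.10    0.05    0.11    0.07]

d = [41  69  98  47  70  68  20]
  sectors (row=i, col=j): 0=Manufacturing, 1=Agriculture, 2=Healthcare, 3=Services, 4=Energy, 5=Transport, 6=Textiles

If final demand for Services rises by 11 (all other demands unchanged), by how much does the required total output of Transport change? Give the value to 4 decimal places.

Form M = I − A:
  [  0.99   -0.07   -0.04   -0.08   -0.06   -0.05   -0.05]
  [ -0.08    0.93   -0.03   -0.01   -0.07   -0.01   -0.09]
  [ -0.11   -0.07    0.95   -0.11   -0.06   -0.07   -0.04]
  [ -0.01   -0.04   -0.09    0.91   -0.01   -0.07   -0.02]
  [ -0.02   -0.07   -0.10   -0.05    0.97   -0.03   -0.02]
  [ -0.11   -0.08   -0.10   -0.07   -0.10    0.94   -0.04]
  [ -0.09   -0.02   -0.04   -0.10   -0.05   -0.11    0.93]
Leontief inverse L = M⁻¹:
  [  1.0472    0.1060    0.0809    0.1231    0.0914    0.0841    0.0783]
  [  0.1151    1.1052    0.0652    0.0525    0.1022    0.0441    0.1212]
  [  0.1568    0.1222    1.1061    0.1723    0.1049    0.1174    0.0788]
  [  0.0484    0.0752    0.1291    1.1348    0.0412    0.1041    0.0452]
  [  0.0565    0.1041    0.1340    0.0902    1.0597    0.0600    0.0462]
  [  0.1645    0.1391    0.1607    0.1383    0.1504    1.1109    0.0832]
  [  0.1383    0.0694    0.0969    0.1637    0.0947    0.1600    1.1060]
Total output x = L · d:
  x_0 = 1.0472·41 + 0.1060·69 + 0.0809·98 + 0.1231·47 + 0.0914·70 + 0.0841·68 + 0.0783·20 = 77.6417
  x_1 = 0.1151·41 + 1.1052·69 + 0.0652·98 + 0.0525·47 + 0.1022·70 + 0.0441·68 + 0.1212·20 = 102.4110
  x_2 = 0.1568·41 + 0.1222·69 + 1.1061·98 + 0.1723·47 + 0.1049·70 + 0.1174·68 + 0.0788·20 = 148.2629
  x_3 = 0.0484·41 + 0.0752·69 + 0.1291·98 + 1.1348·47 + 0.0412·70 + 0.1041·68 + 0.0452·20 = 84.0275
  x_4 = 0.0565·41 + 0.1041·69 + 0.1340·98 + 0.0902·47 + 1.0597·70 + 0.0600·68 + 0.0462·20 = 106.0664
  x_5 = 0.1645·41 + 0.1391·69 + 0.1607·98 + 0.1383·47 + 0.1504·70 + 1.1109·68 + 0.0832·20 = 126.3185
  x_6 = 0.1383·41 + 0.0694·69 + 0.0969·98 + 0.1637·47 + 0.0947·70 + 0.1600·68 + 1.1060·20 = 67.2770
Δx_5 = L[5,3] · Δd_3 = 0.1383 · 11 = 1.5210

1.5210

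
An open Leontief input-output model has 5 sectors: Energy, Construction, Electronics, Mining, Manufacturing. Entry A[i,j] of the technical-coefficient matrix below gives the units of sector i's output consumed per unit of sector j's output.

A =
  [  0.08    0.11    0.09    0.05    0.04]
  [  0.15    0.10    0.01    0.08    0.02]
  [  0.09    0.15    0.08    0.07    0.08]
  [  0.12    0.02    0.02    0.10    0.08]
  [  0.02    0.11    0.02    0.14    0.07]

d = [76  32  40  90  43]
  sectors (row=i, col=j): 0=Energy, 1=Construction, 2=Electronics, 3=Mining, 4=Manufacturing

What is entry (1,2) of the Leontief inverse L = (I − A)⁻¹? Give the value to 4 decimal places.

Form M = I − A:
  [  0.92   -0.11   -0.09   -0.05   -0.04]
  [ -0.15    0.90   -0.01   -0.08   -0.02]
  [ -0.09   -0.15    0.92   -0.07   -0.08]
  [ -0.12   -0.02   -0.02    0.90   -0.08]
  [ -0.02   -0.11   -0.02   -0.14    0.93]
Leontief inverse L = M⁻¹:
  [  1.1405    0.1698    0.1171    0.0987    0.0713]
  [  0.2085    1.1513    0.0366    0.1242    0.0476]
  [  0.1651    0.2229    1.1110    0.1339    0.1190]
  [  0.1673    0.0669    0.0444    1.1471    0.1111]
  [  0.0779    0.1547    0.0374    0.1924    1.1017]
Total output x = L · d:
  x_0 = 1.1405·76 + 0.1698·32 + 0.1171·40 + 0.0987·90 + 0.0713·43 = 108.7411
  x_1 = 0.2085·76 + 1.1513·32 + 0.0366·40 + 0.1242·90 + 0.0476·43 = 67.3748
  x_2 = 0.1651·76 + 0.2229·32 + 1.1110·40 + 0.1339·90 + 0.1190·43 = 81.2860
  x_3 = 0.1673·76 + 0.0669·32 + 0.0444·40 + 1.1471·90 + 0.1111·43 = 124.6519
  x_4 = 0.0779·76 + 0.1547·32 + 0.0374·40 + 0.1924·90 + 1.1017·43 = 77.0570

L[1,2] = 0.0366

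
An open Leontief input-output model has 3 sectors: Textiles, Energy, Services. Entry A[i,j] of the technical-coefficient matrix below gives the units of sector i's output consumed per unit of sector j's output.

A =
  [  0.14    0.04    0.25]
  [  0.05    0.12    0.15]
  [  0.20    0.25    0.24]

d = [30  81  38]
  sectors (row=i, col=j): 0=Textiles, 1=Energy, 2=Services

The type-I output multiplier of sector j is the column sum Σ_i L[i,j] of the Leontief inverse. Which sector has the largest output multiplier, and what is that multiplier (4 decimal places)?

Services (2.2761)

Form M = I − A:
  [  0.86   -0.04   -0.25]
  [ -0.05    0.88   -0.15]
  [ -0.20   -0.25    0.76]
Leontief inverse L = M⁻¹:
  [  1.2803    0.1884    0.4583]
  [  0.1379    1.2242    0.2870]
  [  0.3823    0.4523    1.5308]
Total output x = L · d:
  x_0 = 1.2803·30 + 0.1884·81 + 0.4583·38 = 71.0887
  x_1 = 0.1379·30 + 1.2242·81 + 0.2870·38 = 114.1993
  x_2 = 0.3823·30 + 0.4523·81 + 1.5308·38 = 106.2731
Output multipliers (column sums of L):
  Textiles: 1.8005
  Energy: 1.8648
  Services: 2.2761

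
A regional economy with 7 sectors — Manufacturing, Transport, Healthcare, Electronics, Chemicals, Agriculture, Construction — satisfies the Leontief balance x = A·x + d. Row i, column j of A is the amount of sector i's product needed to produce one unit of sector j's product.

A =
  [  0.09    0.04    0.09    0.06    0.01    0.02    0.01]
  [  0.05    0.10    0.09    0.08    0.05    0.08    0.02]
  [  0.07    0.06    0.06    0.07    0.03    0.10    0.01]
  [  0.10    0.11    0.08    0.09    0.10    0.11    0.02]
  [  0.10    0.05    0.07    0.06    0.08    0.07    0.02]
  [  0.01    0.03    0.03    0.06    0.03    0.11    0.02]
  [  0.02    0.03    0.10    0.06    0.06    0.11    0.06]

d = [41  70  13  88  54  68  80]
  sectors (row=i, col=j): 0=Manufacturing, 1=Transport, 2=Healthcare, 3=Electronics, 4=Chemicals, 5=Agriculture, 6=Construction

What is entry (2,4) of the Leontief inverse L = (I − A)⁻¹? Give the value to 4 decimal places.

L[2,4] = 0.0623

Form M = I − A:
  [  0.91   -0.04   -0.09   -0.06   -0.01   -0.02   -0.01]
  [ -0.05    0.90   -0.09   -0.08   -0.05   -0.08   -0.02]
  [ -0.07   -0.06    0.94   -0.07   -0.03   -0.10   -0.01]
  [ -0.10   -0.11   -0.08    0.91   -0.10   -0.11   -0.02]
  [ -0.10   -0.05   -0.07   -0.06    0.92   -0.07   -0.02]
  [ -0.01   -0.03   -0.03   -0.06   -0.03    0.89   -0.02]
  [ -0.02   -0.03   -0.10   -0.06   -0.06   -0.11    0.94]
Leontief inverse L = M⁻¹:
  [  1.1289    0.0757    0.1304    0.0989    0.0347    0.0642    0.0192]
  [  0.1023    1.1536    0.1473    0.1378    0.0908    0.1511    0.0353]
  [  0.1128    0.1026    1.1065    0.1176    0.0623    0.1583    0.0223]
  [  0.1690    0.1762    0.1538    1.1630    0.1519    0.1975    0.0394]
  [  0.1521    0.0964    0.1244    0.1126    1.1167    0.1320    0.0340]
  [  0.0379    0.0600    0.0617    0.0944    0.0556    1.1565    0.0301]
  [  0.0642    0.0738    0.1502    0.1115    0.0977    0.1794    1.0759]
Total output x = L · d:
  x_0 = 1.1289·41 + 0.0757·70 + 0.1304·13 + 0.0989·88 + 0.0347·54 + 0.0642·68 + 0.0192·80 = 69.7562
  x_1 = 0.1023·41 + 1.1536·70 + 0.1473·13 + 0.1378·88 + 0.0908·54 + 0.1511·68 + 0.0353·80 = 116.9792
  x_2 = 0.1128·41 + 0.1026·70 + 1.1065·13 + 0.1176·88 + 0.0623·54 + 0.1583·68 + 0.0223·80 = 52.4549
  x_3 = 0.1690·41 + 0.1762·70 + 0.1538·13 + 1.1630·88 + 0.1519·54 + 0.1975·68 + 0.0394·80 = 148.3892
  x_4 = 0.1521·41 + 0.0964·70 + 0.1244·13 + 0.1126·88 + 1.1167·54 + 0.1320·68 + 0.0340·80 = 96.5072
  x_5 = 0.0379·41 + 0.0600·70 + 0.0617·13 + 0.0944·88 + 0.0556·54 + 1.1565·68 + 0.0301·80 = 98.9229
  x_6 = 0.0642·41 + 0.0738·70 + 0.1502·13 + 0.1115·88 + 0.0977·54 + 0.1794·68 + 1.0759·80 = 123.1120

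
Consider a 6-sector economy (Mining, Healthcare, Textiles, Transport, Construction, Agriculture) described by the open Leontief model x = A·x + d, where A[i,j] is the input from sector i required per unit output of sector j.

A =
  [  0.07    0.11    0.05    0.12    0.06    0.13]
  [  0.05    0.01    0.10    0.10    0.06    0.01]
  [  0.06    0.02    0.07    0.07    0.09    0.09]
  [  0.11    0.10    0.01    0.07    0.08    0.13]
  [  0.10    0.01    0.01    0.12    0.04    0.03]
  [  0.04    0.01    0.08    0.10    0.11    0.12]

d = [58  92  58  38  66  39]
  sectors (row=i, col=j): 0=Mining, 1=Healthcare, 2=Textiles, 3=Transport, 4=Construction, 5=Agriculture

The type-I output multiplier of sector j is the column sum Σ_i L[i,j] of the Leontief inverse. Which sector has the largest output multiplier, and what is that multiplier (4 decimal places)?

Form M = I − A:
  [  0.93   -0.11   -0.05   -0.12   -0.06   -0.13]
  [ -0.05    0.99   -0.10   -0.10   -0.06   -0.01]
  [ -0.06   -0.02    0.93   -0.07   -0.09   -0.09]
  [ -0.11   -0.10   -0.01    0.93   -0.08   -0.13]
  [ -0.10   -0.01   -0.01   -0.12    0.96   -0.03]
  [ -0.04   -0.01   -0.08   -0.10   -0.11    0.88]
Leontief inverse L = M⁻¹:
  [  1.1385    0.1534    0.1000    0.2112    0.1324    0.2159]
  [  0.0961    1.0406    0.1254    0.1540    0.1031    0.0651]
  [  0.1124    0.0518    1.1033    0.1383    0.1430    0.1553]
  [  0.1728    0.1409    0.0564    1.1582    0.1454    0.2090]
  [  0.1455    0.0464    0.0339    0.1754    1.0816    0.0883]
  [  0.1009    0.0453    0.1169    0.1775    0.1719    1.1958]
Total output x = L · d:
  x_0 = 1.1385·58 + 0.1534·92 + 0.1000·58 + 0.2112·38 + 0.1324·66 + 0.2159·39 = 111.1260
  x_1 = 0.0961·58 + 1.0406·92 + 0.1254·58 + 0.1540·38 + 0.1031·66 + 0.0651·39 = 123.7826
  x_2 = 0.1124·58 + 0.0518·92 + 1.1033·58 + 0.1383·38 + 0.1430·66 + 0.1553·39 = 96.0178
  x_3 = 0.1728·58 + 0.1409·92 + 0.0564·58 + 1.1582·38 + 0.1454·66 + 0.2090·39 = 88.0151
  x_4 = 0.1455·58 + 0.0464·92 + 0.0339·58 + 0.1754·38 + 1.0816·66 + 0.0883·39 = 96.1648
  x_5 = 0.1009·58 + 0.0453·92 + 0.1169·58 + 0.1775·38 + 0.1719·66 + 1.1958·39 = 81.5272
Output multipliers (column sums of L):
  Mining: 1.7662
  Healthcare: 1.4783
  Textiles: 1.5359
  Transport: 2.0145
  Construction: 1.7774
  Agriculture: 1.9294

Transport (2.0145)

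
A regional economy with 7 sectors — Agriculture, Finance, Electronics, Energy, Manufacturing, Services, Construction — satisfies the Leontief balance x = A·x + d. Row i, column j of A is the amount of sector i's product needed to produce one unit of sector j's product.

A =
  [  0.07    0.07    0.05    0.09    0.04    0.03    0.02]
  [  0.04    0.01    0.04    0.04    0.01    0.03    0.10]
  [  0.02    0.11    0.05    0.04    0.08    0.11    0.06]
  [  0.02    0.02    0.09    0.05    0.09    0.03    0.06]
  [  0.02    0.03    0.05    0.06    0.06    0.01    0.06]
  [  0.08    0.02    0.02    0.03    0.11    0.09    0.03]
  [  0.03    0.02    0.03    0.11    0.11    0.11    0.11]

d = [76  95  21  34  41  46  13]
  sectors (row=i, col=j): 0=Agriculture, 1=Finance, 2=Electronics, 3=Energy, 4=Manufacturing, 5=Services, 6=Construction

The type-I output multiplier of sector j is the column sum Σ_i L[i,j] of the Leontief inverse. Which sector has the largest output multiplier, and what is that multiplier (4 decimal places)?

Manufacturing (1.8271)

Form M = I − A:
  [  0.93   -0.07   -0.05   -0.09   -0.04   -0.03   -0.02]
  [ -0.04    0.99   -0.04   -0.04   -0.01   -0.03   -0.10]
  [ -0.02   -0.11    0.95   -0.04   -0.08   -0.11   -0.06]
  [ -0.02   -0.02   -0.09    0.95   -0.09   -0.03   -0.06]
  [ -0.02   -0.03   -0.05   -0.06    0.94   -0.01   -0.06]
  [ -0.08   -0.02   -0.02   -0.03   -0.11    0.91   -0.03]
  [ -0.03   -0.02   -0.03   -0.11   -0.11   -0.11    0.89]
Leontief inverse L = M⁻¹:
  [  1.0924    0.0935    0.0805    0.1243    0.0799    0.0606    0.0563]
  [  0.0576    1.0278    0.0610    0.0715    0.0480    0.0619    0.1310]
  [  0.0505    0.1349    1.0825    0.0820    0.1344    0.1543    0.1091]
  [  0.0396    0.0453    0.1185    1.0853    0.1354    0.0663    0.0985]
  [  0.0354    0.0484    0.0738    0.0896    1.0960    0.0378    0.0924]
  [  0.1061    0.0427    0.0473    0.0663    0.1539    1.1210    0.0630]
  [  0.0622    0.0476    0.0702    0.1620    0.1795    0.1601    1.1635]
Total output x = L · d:
  x_0 = 1.0924·76 + 0.0935·95 + 0.0805·21 + 0.1243·34 + 0.0799·41 + 0.0606·46 + 0.0563·13 = 104.6175
  x_1 = 0.0576·76 + 1.0278·95 + 0.0610·21 + 0.0715·34 + 0.0480·41 + 0.0619·46 + 0.1310·13 = 112.2465
  x_2 = 0.0505·76 + 0.1349·95 + 1.0825·21 + 0.0820·34 + 0.1344·41 + 0.1543·46 + 0.1091·13 = 56.2051
  x_3 = 0.0396·76 + 0.0453·95 + 0.1185·21 + 1.0853·34 + 0.1354·41 + 0.0663·46 + 0.0985·13 = 56.5900
  x_4 = 0.0354·76 + 0.0484·95 + 0.0738·21 + 0.0896·34 + 1.0960·41 + 0.0378·46 + 0.0924·13 = 59.7563
  x_5 = 0.1061·76 + 0.0427·95 + 0.0473·21 + 0.0663·34 + 0.1539·41 + 1.1210·46 + 0.0630·13 = 74.0569
  x_6 = 0.0622·76 + 0.0476·95 + 0.0702·21 + 0.1620·34 + 0.1795·41 + 0.1601·46 + 1.1635·13 = 46.0831
Output multipliers (column sums of L):
  Agriculture: 1.4439
  Finance: 1.4401
  Electronics: 1.5338
  Energy: 1.6810
  Manufacturing: 1.8271
  Services: 1.6620
  Construction: 1.7138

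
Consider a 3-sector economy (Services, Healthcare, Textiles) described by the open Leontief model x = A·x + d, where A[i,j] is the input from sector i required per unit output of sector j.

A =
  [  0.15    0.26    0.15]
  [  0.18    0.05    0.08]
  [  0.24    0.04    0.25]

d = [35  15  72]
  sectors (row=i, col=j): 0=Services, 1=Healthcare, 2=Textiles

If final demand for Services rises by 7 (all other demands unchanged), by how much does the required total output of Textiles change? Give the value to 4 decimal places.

Form M = I − A:
  [  0.85   -0.26   -0.15]
  [ -0.18    0.95   -0.08]
  [ -0.24   -0.04    0.75]
Leontief inverse L = M⁻¹:
  [  1.3446    0.3810    0.3096]
  [  0.2923    1.1402    0.1801]
  [  0.4458    0.1827    1.4420]
Total output x = L · d:
  x_0 = 1.3446·35 + 0.3810·15 + 0.3096·72 = 75.0628
  x_1 = 0.2923·35 + 1.1402·15 + 0.1801·72 = 40.2998
  x_2 = 0.4458·35 + 0.1827·15 + 1.4420·72 = 122.1694
Δx_2 = L[2,0] · Δd_0 = 0.4458 · 7 = 3.1209

3.1209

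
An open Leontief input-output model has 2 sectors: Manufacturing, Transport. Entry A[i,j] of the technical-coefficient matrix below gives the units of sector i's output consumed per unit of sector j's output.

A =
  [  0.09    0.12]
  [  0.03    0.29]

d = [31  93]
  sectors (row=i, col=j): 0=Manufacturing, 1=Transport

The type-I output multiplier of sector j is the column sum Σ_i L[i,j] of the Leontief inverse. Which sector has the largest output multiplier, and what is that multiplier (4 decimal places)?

Transport (1.6031)

Form M = I − A:
  [  0.91   -0.12]
  [ -0.03    0.71]
Leontief inverse L = M⁻¹:
  [  1.1051    0.1868]
  [  0.0467    1.4163]
Total output x = L · d:
  x_0 = 1.1051·31 + 0.1868·93 = 51.6265
  x_1 = 0.0467·31 + 1.4163·93 = 133.1673
Output multipliers (column sums of L):
  Manufacturing: 1.1518
  Transport: 1.6031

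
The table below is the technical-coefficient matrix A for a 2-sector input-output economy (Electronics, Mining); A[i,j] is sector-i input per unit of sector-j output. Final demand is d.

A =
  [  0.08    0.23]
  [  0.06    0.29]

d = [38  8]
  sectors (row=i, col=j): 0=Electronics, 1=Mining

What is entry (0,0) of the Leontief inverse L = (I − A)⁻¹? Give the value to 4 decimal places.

L[0,0] = 1.1104

Form M = I − A:
  [  0.92   -0.23]
  [ -0.06    0.71]
Leontief inverse L = M⁻¹:
  [  1.1104    0.3597]
  [  0.0938    1.4388]
Total output x = L · d:
  x_0 = 1.1104·38 + 0.3597·8 = 45.0735
  x_1 = 0.0938·38 + 1.4388·8 = 15.0766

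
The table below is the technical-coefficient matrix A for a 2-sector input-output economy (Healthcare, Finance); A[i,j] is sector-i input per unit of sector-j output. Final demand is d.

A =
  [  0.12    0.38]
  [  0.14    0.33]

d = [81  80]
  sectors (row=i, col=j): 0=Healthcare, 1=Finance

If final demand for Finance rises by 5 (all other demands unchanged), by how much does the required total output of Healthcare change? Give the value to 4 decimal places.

Form M = I − A:
  [  0.88   -0.38]
  [ -0.14    0.67]
Leontief inverse L = M⁻¹:
  [  1.2491    0.7084]
  [  0.2610    1.6406]
Total output x = L · d:
  x_0 = 1.2491·81 + 0.7084·80 = 157.8486
  x_1 = 0.2610·81 + 1.6406·80 = 152.3863
Δx_0 = L[0,1] · Δd_1 = 0.7084 · 5 = 3.5421

3.5421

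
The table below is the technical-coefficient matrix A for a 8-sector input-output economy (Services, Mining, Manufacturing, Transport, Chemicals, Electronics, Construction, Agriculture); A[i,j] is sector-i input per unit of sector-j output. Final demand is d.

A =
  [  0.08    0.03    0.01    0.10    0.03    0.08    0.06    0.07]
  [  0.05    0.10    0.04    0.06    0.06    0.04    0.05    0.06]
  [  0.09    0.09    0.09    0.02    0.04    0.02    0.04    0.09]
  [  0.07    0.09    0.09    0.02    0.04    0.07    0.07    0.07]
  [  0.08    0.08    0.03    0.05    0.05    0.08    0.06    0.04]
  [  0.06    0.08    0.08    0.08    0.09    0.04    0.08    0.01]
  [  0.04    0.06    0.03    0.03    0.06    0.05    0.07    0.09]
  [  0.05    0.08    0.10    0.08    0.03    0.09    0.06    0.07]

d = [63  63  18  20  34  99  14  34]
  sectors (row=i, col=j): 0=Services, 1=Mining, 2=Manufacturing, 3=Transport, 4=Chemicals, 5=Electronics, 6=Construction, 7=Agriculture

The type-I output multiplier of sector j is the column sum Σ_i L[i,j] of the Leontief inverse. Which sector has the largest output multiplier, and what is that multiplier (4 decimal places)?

Form M = I − A:
  [  0.92   -0.03   -0.01   -0.10   -0.03   -0.08   -0.06   -0.07]
  [ -0.05    0.90   -0.04   -0.06   -0.06   -0.04   -0.05   -0.06]
  [ -0.09   -0.09    0.91   -0.02   -0.04   -0.02   -0.04   -0.09]
  [ -0.07   -0.09   -0.09    0.98   -0.04   -0.07   -0.07   -0.07]
  [ -0.08   -0.08   -0.03   -0.05    0.95   -0.08   -0.06   -0.04]
  [ -0.06   -0.08   -0.08   -0.08   -0.09    0.96   -0.08   -0.01]
  [ -0.04   -0.06   -0.03   -0.03   -0.06   -0.05    0.93   -0.09]
  [ -0.05   -0.08   -0.10   -0.08   -0.03   -0.09   -0.06    0.93]
Leontief inverse L = M⁻¹:
  [  1.1374    0.0972    0.0639    0.1521    0.0754    0.1354    0.1174    0.1256]
  [  0.1069    1.1696    0.0913    0.1100    0.1047    0.0926    0.1042    0.1162]
  [  0.1509    0.1608    1.1441    0.0743    0.0841    0.0747    0.0948    0.1516]
  [  0.1347    0.1671    0.1486    1.0774    0.0909    0.1268    0.1306    0.1343]
  [  0.1381    0.1486    0.0805    0.1031    1.0971    0.1333    0.1165    0.0954]
  [  0.1257    0.1569    0.1352    0.1323    0.1403    1.0971    0.1405    0.0740]
  [  0.0924    0.1243    0.0790    0.0780    0.1022    0.1005    1.1216    0.1425]
  [  0.1207    0.1655    0.1679    0.1395    0.0855    0.1511    0.1264    1.1393]
Total output x = L · d:
  x_0 = 1.1374·63 + 0.0972·63 + 0.0639·18 + 0.1521·20 + 0.0754·34 + 0.1354·99 + 0.1174·14 + 0.1256·34 = 103.8523
  x_1 = 0.1069·63 + 1.1696·63 + 0.0913·18 + 0.1100·20 + 0.1047·34 + 0.0926·99 + 0.1042·14 + 0.1162·34 = 102.3971
  x_2 = 0.1509·63 + 0.1608·63 + 1.1441·18 + 0.0743·20 + 0.0841·34 + 0.0747·99 + 0.0948·14 + 0.1516·34 = 58.4449
  x_3 = 0.1347·63 + 0.1671·63 + 0.1486·18 + 1.0774·20 + 0.0909·34 + 0.1268·99 + 0.1306·14 + 0.1343·34 = 65.2790
  x_4 = 0.1381·63 + 0.1486·63 + 0.0805·18 + 0.1031·20 + 1.0971·34 + 0.1333·99 + 0.1165·14 + 0.0954·34 = 76.9496
  x_5 = 0.1257·63 + 0.1569·63 + 0.1352·18 + 0.1323·20 + 0.1403·34 + 1.0971·99 + 0.1405·14 + 0.0740·34 = 140.7468
  x_6 = 0.0924·63 + 0.1243·63 + 0.0790·18 + 0.0780·20 + 0.1022·34 + 0.1005·99 + 1.1216·14 + 0.1425·34 = 50.6061
  x_7 = 0.1207·63 + 0.1655·63 + 0.1679·18 + 0.1395·20 + 0.0855·34 + 0.1511·99 + 0.1264·14 + 1.1393·34 = 82.2186
Output multipliers (column sums of L):
  Services: 2.0068
  Mining: 2.1899
  Manufacturing: 1.9104
  Transport: 1.8664
  Chemicals: 1.7802
  Electronics: 1.9116
  Construction: 1.9521
  Agriculture: 1.9790

Mining (2.1899)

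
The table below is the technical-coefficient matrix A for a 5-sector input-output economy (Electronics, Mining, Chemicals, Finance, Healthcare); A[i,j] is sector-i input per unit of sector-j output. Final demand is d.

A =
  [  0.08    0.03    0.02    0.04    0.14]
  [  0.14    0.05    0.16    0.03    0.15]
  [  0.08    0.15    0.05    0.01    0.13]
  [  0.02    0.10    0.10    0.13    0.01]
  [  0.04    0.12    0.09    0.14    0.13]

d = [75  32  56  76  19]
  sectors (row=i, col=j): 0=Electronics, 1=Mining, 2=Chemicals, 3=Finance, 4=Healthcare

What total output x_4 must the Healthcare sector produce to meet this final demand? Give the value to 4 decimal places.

63.9848

Form M = I − A:
  [  0.92   -0.03   -0.02   -0.04   -0.14]
  [ -0.14    0.95   -0.16   -0.03   -0.15]
  [ -0.08   -0.15    0.95   -0.01   -0.13]
  [ -0.02   -0.10   -0.10    0.87   -0.01]
  [ -0.04   -0.12   -0.09   -0.14    0.87]
Leontief inverse L = M⁻¹:
  [  1.1157    0.0806    0.0657    0.0877    0.2043]
  [  0.2070    1.1391    0.2313    0.0942    0.2654]
  [  0.1418    0.2169    1.1205    0.0636    0.2284]
  [  0.0670    0.1601    0.1589    1.1720    0.0756]
  [  0.1053    0.2090    0.1764    0.2122    1.2312]
Total output x = L · d:
  x_0 = 1.1157·75 + 0.0806·32 + 0.0657·56 + 0.0877·76 + 0.2043·19 = 100.4824
  x_1 = 0.2070·75 + 1.1391·32 + 0.2313·56 + 0.0942·76 + 0.2654·19 = 77.1276
  x_2 = 0.1418·75 + 0.2169·32 + 1.1205·56 + 0.0636·76 + 0.2284·19 = 89.4961
  x_3 = 0.0670·75 + 0.1601·32 + 0.1589·56 + 1.1720·76 + 0.0756·19 = 109.5539
  x_4 = 0.1053·75 + 0.2090·32 + 0.1764·56 + 0.2122·76 + 1.2312·19 = 63.9848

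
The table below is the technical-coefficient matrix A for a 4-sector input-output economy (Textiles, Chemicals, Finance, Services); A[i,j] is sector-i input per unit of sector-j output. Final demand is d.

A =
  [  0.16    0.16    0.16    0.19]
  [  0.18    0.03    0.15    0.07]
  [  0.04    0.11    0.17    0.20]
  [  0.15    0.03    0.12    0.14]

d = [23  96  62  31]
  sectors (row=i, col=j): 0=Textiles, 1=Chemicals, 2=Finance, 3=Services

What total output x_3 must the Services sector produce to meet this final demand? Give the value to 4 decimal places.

Form M = I − A:
  [  0.84   -0.16   -0.16   -0.19]
  [ -0.18    0.97   -0.15   -0.07]
  [ -0.04   -0.11    0.83   -0.20]
  [ -0.15   -0.03   -0.12    0.86]
Leontief inverse L = M⁻¹:
  [  1.3388    0.2748    0.3661    0.4033]
  [  0.2937    1.1193    0.2912    0.2237]
  [  0.1678    0.1889    1.3234    0.3602]
  [  0.2672    0.1133    0.2587    1.2912]
Total output x = L · d:
  x_0 = 1.3388·23 + 0.2748·96 + 0.3661·62 + 0.4033·31 = 92.3726
  x_1 = 0.2937·23 + 1.1193·96 + 0.2912·62 + 0.2237·31 = 139.2010
  x_2 = 0.1678·23 + 0.1889·96 + 1.3234·62 + 0.3602·31 = 115.2108
  x_3 = 0.2672·23 + 0.1133·96 + 0.2587·62 + 1.2912·31 = 73.0898

73.0898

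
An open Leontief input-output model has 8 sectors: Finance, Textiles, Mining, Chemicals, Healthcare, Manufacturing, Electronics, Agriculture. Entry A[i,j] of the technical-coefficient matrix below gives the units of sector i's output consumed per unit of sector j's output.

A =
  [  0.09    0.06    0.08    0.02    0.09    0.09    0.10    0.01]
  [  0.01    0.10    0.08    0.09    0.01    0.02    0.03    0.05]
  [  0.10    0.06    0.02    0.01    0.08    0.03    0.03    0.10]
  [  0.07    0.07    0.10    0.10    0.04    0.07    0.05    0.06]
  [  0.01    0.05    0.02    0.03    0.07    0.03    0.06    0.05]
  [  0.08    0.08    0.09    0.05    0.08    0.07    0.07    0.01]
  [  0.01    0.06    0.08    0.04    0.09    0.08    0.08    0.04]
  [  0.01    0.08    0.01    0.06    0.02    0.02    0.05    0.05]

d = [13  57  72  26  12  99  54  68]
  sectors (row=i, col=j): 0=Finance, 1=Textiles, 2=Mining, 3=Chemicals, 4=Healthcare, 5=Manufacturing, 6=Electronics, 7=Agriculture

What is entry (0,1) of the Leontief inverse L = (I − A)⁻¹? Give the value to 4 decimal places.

L[0,1] = 0.1266

Form M = I − A:
  [  0.91   -0.06   -0.08   -0.02   -0.09   -0.09   -0.10   -0.01]
  [ -0.01    0.90   -0.08   -0.09   -0.01   -0.02   -0.03   -0.05]
  [ -0.10   -0.06    0.98   -0.01   -0.08   -0.03   -0.03   -0.10]
  [ -0.07   -0.07   -0.10    0.90   -0.04   -0.07   -0.05   -0.06]
  [ -0.01   -0.05   -0.02   -0.03    0.93   -0.03   -0.06   -0.05]
  [ -0.08   -0.08   -0.09   -0.05   -0.08    0.93   -0.07   -0.01]
  [ -0.01   -0.06   -0.08   -0.04   -0.09   -0.08    0.92   -0.04]
  [ -0.01   -0.08   -0.01   -0.06   -0.02   -0.02   -0.05    0.95]
Leontief inverse L = M⁻¹:
  [  1.1370    0.1266    0.1394    0.0632    0.1549    0.1419    0.1595    0.0537]
  [  0.0429    1.1516    0.1227    0.1306    0.0453    0.0516    0.0650    0.0879]
  [  0.1308    0.1125    1.0610    0.0459    0.1229    0.0660    0.0752    0.1322]
  [  0.1222    0.1419    0.1622    1.1520    0.1001    0.1217    0.1075    0.1097]
  [  0.0301    0.0891    0.0516    0.0591    1.1014    0.0560    0.0913    0.0766]
  [  0.1272    0.1464    0.1485    0.0952    0.1404    1.1192    0.1259    0.0552]
  [  0.0472    0.1191    0.1287    0.0814    0.1417    0.1207    1.1274    0.0817]
  [  0.0305    0.1197    0.0442    0.0924    0.0467    0.0453    0.0786    1.0760]
Total output x = L · d:
  x_0 = 1.1370·13 + 0.1266·57 + 0.1394·72 + 0.0632·26 + 0.1549·12 + 0.1419·99 + 0.1595·54 + 0.0537·68 = 61.8413
  x_1 = 0.0429·13 + 1.1516·57 + 0.1227·72 + 0.1306·26 + 0.0453·12 + 0.0516·99 + 0.0650·54 + 0.0879·68 = 93.5692
  x_2 = 0.1308·13 + 0.1125·57 + 1.0610·72 + 0.0459·26 + 0.1229·12 + 0.0660·99 + 0.0752·54 + 0.1322·68 = 106.7601
  x_3 = 0.1222·13 + 0.1419·57 + 0.1622·72 + 1.1520·26 + 0.1001·12 + 0.1217·99 + 0.1075·54 + 0.1097·68 = 77.8151
  x_4 = 0.0301·13 + 0.0891·57 + 0.0516·72 + 0.0591·26 + 1.1014·12 + 0.0560·99 + 0.0913·54 + 0.0766·68 = 39.6216
  x_5 = 0.1272·13 + 0.1464·57 + 0.1485·72 + 0.0952·26 + 0.1404·12 + 1.1192·99 + 0.1259·54 + 0.0552·68 = 146.2099
  x_6 = 0.0472·13 + 0.1191·57 + 0.1287·72 + 0.0814·26 + 0.1417·12 + 0.1207·99 + 1.1274·54 + 0.0817·68 = 98.8688
  x_7 = 0.0305·13 + 0.1197·57 + 0.0442·72 + 0.0924·26 + 0.0467·12 + 0.0453·99 + 0.0786·54 + 1.0760·68 = 95.2637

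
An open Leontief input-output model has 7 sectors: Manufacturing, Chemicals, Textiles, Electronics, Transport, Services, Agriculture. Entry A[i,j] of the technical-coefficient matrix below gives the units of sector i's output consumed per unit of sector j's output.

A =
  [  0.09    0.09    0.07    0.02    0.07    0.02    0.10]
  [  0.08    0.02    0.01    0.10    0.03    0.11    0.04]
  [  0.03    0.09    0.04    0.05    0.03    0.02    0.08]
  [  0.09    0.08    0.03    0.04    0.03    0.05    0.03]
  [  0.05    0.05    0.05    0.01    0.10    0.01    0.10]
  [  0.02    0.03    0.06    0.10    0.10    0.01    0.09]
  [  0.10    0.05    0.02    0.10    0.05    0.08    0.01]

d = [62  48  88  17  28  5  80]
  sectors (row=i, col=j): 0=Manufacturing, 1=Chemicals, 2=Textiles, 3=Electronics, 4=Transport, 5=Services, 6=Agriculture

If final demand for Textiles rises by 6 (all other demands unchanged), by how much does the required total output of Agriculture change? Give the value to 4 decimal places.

Form M = I − A:
  [  0.91   -0.09   -0.07   -0.02   -0.07   -0.02   -0.10]
  [ -0.08    0.98   -0.01   -0.10   -0.03   -0.11   -0.04]
  [ -0.03   -0.09    0.96   -0.05   -0.03   -0.02   -0.08]
  [ -0.09   -0.08   -0.03    0.96   -0.03   -0.05   -0.03]
  [ -0.05   -0.05   -0.05   -0.01    0.90   -0.01   -0.10]
  [ -0.02   -0.03   -0.06   -0.10   -0.10    0.99   -0.09]
  [ -0.10   -0.05   -0.02   -0.10   -0.05   -0.08    0.99]
Leontief inverse L = M⁻¹:
  [  1.1442    0.1346    0.0994    0.0655    0.1134    0.0565    0.1476]
  [  0.1238    1.0585    0.0382    0.1382    0.0704    0.1352    0.0819]
  [  0.0707    0.1211    1.0593    0.0867    0.0595    0.0502    0.1108]
  [  0.1308    0.1138    0.0539    1.0748    0.0639    0.0768    0.0682]
  [  0.0929    0.0852    0.0735    0.0448    1.1370    0.0378    0.1384]
  [  0.0671    0.0705    0.0847    0.1363    0.1376    1.0397    0.1290]
  [  0.1466    0.0910    0.0494    0.1372    0.0912    0.1072    1.0557]
Total output x = L · d:
  x_0 = 1.1442·62 + 0.1346·48 + 0.0994·88 + 0.0655·17 + 0.1134·28 + 0.0565·5 + 0.1476·80 = 102.5280
  x_1 = 0.1238·62 + 1.0585·48 + 0.0382·88 + 0.1382·17 + 0.0704·28 + 0.1352·5 + 0.0819·80 = 73.3957
  x_2 = 0.0707·62 + 0.1211·48 + 1.0593·88 + 0.0867·17 + 0.0595·28 + 0.0502·5 + 0.1108·80 = 115.6719
  x_3 = 0.1308·62 + 0.1138·48 + 0.0539·88 + 1.0748·17 + 0.0639·28 + 0.0768·5 + 0.0682·80 = 44.2076
  x_4 = 0.0929·62 + 0.0852·48 + 0.0735·88 + 0.0448·17 + 1.1370·28 + 0.0378·5 + 0.1384·80 = 60.1739
  x_5 = 0.0671·62 + 0.0705·48 + 0.0847·88 + 0.1363·17 + 0.1376·28 + 1.0397·5 + 0.1290·80 = 36.6887
  x_6 = 0.1466·62 + 0.0910·48 + 0.0494·88 + 0.1372·17 + 0.0912·28 + 0.1072·5 + 1.0557·80 = 107.6773
Δx_6 = L[6,2] · Δd_2 = 0.0494 · 6 = 0.2962

0.2962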